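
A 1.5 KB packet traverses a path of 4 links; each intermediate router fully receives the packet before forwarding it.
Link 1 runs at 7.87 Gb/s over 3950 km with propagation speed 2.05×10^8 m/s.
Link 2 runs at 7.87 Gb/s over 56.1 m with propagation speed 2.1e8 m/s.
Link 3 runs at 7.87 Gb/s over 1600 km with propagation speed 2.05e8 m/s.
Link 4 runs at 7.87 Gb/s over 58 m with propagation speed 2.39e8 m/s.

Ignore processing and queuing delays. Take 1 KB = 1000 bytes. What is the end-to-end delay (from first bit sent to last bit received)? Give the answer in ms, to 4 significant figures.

L = 12000 bits.
Transmission delay per hop = L/R = 12000/7870000000 = 0.00152478 ms; 4 hops → 0.00609911 ms.
Propagation delays (d/s per hop): 19.2683, 0.000267143, 7.80488, 0.000242678 ms; sum = 27.0737 ms.
End-to-end = 27.08 ms.

27.08 ms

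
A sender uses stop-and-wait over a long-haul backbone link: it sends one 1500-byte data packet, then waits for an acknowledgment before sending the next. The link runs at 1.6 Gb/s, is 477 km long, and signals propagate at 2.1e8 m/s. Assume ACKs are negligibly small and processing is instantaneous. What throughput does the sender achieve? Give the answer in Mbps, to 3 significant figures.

t_tx = L/R = 12000/1600000000 = 7.5e-06 s.
t_prop = 477000/210000000 = 0.00227143 s; RTT = 0.00454286 s.
Cycle = t_tx + RTT = 0.00455036 s.
Throughput = L / cycle = 12000 / 0.00455036 = 2.64 Mbps.

2.64 Mbps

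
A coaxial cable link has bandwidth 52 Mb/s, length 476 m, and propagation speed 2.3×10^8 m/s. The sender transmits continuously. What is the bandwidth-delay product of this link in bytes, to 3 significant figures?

13.5 bytes

Propagation delay = 476 / 2.3e+08 = 2.06957e-06 s.
BDP = R × t_prop = 52000000 × 2.06957e-06 = 107.617 bits.
In bytes: 107.617/8 = 13.5 bytes.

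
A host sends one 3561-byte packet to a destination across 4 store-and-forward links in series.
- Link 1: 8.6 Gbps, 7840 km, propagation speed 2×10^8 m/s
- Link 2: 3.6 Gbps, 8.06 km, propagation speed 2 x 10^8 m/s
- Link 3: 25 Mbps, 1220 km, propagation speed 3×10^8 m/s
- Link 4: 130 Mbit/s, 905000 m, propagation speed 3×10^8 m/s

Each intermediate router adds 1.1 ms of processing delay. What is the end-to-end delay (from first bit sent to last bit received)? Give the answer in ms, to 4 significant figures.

L = 3561 × 8 = 28488 bits.
Transmission delays (L/R per hop): 0.00331256, 0.00791333, 1.13952, 0.219138 ms; sum = 1.36988 ms.
Propagation delays (d/s per hop): 39.2, 0.0403, 4.06667, 3.01667 ms; sum = 46.3236 ms.
Processing at 3 router(s): 3 × 1.1 ms = 3.3 ms.
End-to-end = 50.99 ms.

50.99 ms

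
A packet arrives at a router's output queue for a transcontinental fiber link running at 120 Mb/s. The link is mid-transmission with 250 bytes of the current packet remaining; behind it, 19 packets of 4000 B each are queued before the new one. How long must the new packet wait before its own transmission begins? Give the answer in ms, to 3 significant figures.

5.08 ms

Each queued packet: L/R = 32000/120000000 = 0.266667 ms.
19 queued → 5.06667 ms.
Plus remaining 2000 bits of current packet: 0.0166667 ms.
Queuing delay = 5.08 ms.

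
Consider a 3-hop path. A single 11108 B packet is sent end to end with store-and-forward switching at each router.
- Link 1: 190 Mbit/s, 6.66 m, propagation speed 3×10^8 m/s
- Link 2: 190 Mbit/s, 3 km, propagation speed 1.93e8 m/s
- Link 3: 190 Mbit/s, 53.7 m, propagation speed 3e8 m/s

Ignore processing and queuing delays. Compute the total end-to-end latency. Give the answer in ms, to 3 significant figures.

1.42 ms

L = 11108 × 8 = 88864 bits.
Transmission delay per hop = L/R = 88864/190000000 = 0.467705 ms; 3 hops → 1.40312 ms.
Propagation delays (d/s per hop): 2.22e-05, 0.015544, 0.000179 ms; sum = 0.0157452 ms.
End-to-end = 1.42 ms.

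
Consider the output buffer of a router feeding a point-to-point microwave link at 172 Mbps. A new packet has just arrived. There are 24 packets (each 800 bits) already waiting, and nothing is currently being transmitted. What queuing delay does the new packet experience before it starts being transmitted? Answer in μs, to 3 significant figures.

Each queued packet: L/R = 800/172000000 = 4.65116 μs.
24 queued → 111.628 μs.
Queuing delay = 112 μs.

112 μs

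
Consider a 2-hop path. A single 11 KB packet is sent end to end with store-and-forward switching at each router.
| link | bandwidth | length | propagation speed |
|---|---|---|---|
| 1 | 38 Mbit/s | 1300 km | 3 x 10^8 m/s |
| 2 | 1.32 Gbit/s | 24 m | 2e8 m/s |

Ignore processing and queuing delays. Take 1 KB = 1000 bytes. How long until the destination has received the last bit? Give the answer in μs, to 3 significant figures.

6720 μs

L = 88000 bits.
Transmission delays (L/R per hop): 2315.79, 66.6667 μs; sum = 2382.46 μs.
Propagation delays (d/s per hop): 4333.33, 0.12 μs; sum = 4333.45 μs.
End-to-end = 6720 μs.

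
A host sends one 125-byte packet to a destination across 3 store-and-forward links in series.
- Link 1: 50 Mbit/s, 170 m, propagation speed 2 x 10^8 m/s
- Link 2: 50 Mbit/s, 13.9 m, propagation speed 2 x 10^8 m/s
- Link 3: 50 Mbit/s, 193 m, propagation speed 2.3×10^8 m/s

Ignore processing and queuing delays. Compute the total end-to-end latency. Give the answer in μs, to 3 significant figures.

L = 125 × 8 = 1000 bits.
Transmission delay per hop = L/R = 1000/50000000 = 20 μs; 3 hops → 60 μs.
Propagation delays (d/s per hop): 0.85, 0.0695, 0.83913 μs; sum = 1.75863 μs.
End-to-end = 61.8 μs.

61.8 μs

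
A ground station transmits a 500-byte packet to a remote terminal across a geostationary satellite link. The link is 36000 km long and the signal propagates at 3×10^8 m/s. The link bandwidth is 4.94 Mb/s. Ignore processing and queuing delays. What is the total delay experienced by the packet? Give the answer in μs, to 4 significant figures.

L = 500 × 8 = 4000 bits.
Transmission delay = L/R = 4000 / 4940000 = 809.717 μs.
Propagation delay = d/s = 36000000 m / 300000000 m/s = 120000 μs.
Total = 120800 μs.

120800 μs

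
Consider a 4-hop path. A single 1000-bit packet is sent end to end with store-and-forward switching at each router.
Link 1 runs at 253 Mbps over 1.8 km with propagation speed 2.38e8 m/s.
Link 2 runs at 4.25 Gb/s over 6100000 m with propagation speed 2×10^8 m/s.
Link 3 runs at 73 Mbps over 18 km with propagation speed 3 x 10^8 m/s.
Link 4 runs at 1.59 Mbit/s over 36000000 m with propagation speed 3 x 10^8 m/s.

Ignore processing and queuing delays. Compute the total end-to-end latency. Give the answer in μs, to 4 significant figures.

Transmission delays (L/R per hop): 3.95257, 0.235294, 13.6986, 628.931 μs; sum = 646.817 μs.
Propagation delays (d/s per hop): 7.56303, 30500, 60, 120000 μs; sum = 150568 μs.
End-to-end = 151200 μs.

151200 μs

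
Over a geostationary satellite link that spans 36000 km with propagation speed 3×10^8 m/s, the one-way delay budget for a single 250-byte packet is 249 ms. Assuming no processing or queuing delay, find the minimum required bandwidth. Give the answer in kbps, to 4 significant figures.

L = 2000 bits.
Propagation delay = 36000000 / 300000000 = 120 ms.
Transmission budget = 249 − 120 = 129 ms.
R ≥ L / t_tx = 2000 bits / 0.129 s = 15.50 kbps.

15.50 kbps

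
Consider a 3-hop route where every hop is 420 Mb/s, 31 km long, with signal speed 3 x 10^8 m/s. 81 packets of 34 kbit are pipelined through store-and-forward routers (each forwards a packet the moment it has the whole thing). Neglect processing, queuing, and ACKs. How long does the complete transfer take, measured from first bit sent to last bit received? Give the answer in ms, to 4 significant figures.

7.029 ms

Per-hop transmission t_tx = L/R = 34000/420000000 = 0.0809524 ms.
Per-hop propagation t_prop = 31000/300000000 = 0.103333 ms.
Pipeline fill: first packet needs 3·t_tx to clear all hops; remaining 80 packets each add one t_tx.
Total = (3+81-1)·t_tx + 3·t_prop = 83·0.0809524 + 3·0.103333 = 7.029 ms.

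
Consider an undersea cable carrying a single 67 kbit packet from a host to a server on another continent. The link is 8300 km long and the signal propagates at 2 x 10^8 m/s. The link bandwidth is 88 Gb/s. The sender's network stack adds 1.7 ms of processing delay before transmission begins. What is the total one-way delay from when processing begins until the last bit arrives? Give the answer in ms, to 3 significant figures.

L = 67000 bits.
Transmission delay = L/R = 67000 / 88000000000 = 0.000761364 ms.
Propagation delay = d/s = 8300000 m / 200000000 m/s = 41.5 ms.
Plus processing delay 1.7 ms = 1.7 ms.
Total = 43.2 ms.

43.2 ms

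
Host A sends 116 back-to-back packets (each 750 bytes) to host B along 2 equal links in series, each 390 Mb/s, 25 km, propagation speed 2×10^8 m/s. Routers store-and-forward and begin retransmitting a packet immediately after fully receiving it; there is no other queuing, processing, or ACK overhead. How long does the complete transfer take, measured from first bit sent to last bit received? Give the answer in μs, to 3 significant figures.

2050 μs

Per-hop transmission t_tx = L/R = 6000/390000000 = 15.3846 μs.
Per-hop propagation t_prop = 25000/200000000 = 125 μs.
Pipeline fill: first packet needs 2·t_tx to clear all hops; remaining 115 packets each add one t_tx.
Total = (2+116-1)·t_tx + 2·t_prop = 117·15.3846 + 2·125 = 2050 μs.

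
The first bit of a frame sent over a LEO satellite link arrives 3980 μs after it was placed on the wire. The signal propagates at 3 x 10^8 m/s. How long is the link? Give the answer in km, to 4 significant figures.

1194 km

d = s × t_prop = 300000000 × 0.00398 = 1194 km.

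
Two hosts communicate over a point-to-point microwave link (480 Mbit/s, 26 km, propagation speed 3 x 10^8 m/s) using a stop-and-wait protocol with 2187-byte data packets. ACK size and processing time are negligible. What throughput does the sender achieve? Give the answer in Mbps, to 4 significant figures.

83.40 Mbps

t_tx = L/R = 17496/480000000 = 3.645e-05 s.
t_prop = 26000/300000000 = 8.66667e-05 s; RTT = 0.000173333 s.
Cycle = t_tx + RTT = 0.000209783 s.
Throughput = L / cycle = 17496 / 0.000209783 = 83.40 Mbps.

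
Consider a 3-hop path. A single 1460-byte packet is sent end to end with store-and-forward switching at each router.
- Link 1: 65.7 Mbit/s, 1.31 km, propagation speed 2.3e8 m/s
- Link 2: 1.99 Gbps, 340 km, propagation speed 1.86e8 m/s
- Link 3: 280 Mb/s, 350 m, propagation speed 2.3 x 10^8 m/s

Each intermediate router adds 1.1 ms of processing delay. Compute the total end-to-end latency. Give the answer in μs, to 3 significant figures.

4260 μs

L = 1460 × 8 = 11680 bits.
Transmission delays (L/R per hop): 177.778, 5.86935, 41.7143 μs; sum = 225.361 μs.
Propagation delays (d/s per hop): 5.69565, 1827.96, 1.52174 μs; sum = 1835.17 μs.
Processing at 2 router(s): 2 × 1.1 ms = 2200 μs.
End-to-end = 4260 μs.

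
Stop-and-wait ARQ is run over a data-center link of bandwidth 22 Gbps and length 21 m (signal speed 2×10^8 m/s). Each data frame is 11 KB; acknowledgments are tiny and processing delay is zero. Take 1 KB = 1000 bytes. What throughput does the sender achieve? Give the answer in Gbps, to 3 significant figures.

20.9 Gbps

t_tx = L/R = 88000/22000000000 = 4e-06 s.
t_prop = 21/200000000 = 1.05e-07 s; RTT = 2.1e-07 s.
Cycle = t_tx + RTT = 4.21e-06 s.
Throughput = L / cycle = 88000 / 4.21e-06 = 20.9 Gbps.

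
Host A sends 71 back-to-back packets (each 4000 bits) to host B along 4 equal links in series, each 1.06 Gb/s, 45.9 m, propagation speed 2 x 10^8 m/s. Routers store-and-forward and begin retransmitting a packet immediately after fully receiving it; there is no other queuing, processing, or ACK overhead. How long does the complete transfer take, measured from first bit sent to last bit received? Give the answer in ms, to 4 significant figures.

0.2802 ms

Per-hop transmission t_tx = L/R = 4000/1060000000 = 0.00377358 ms.
Per-hop propagation t_prop = 45.9/200000000 = 0.0002295 ms.
Pipeline fill: first packet needs 4·t_tx to clear all hops; remaining 70 packets each add one t_tx.
Total = (4+71-1)·t_tx + 4·t_prop = 74·0.00377358 + 4·0.0002295 = 0.2802 ms.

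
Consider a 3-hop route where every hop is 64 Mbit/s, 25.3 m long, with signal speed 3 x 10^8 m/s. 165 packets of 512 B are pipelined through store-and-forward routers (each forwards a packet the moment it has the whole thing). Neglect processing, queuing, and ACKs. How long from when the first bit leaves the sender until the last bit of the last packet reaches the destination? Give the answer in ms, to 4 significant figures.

Per-hop transmission t_tx = L/R = 4096/64000000 = 0.064 ms.
Per-hop propagation t_prop = 25.3/300000000 = 8.43333e-05 ms.
Pipeline fill: first packet needs 3·t_tx to clear all hops; remaining 164 packets each add one t_tx.
Total = (3+165-1)·t_tx + 3·t_prop = 167·0.064 + 3·8.43333e-05 = 10.69 ms.

10.69 ms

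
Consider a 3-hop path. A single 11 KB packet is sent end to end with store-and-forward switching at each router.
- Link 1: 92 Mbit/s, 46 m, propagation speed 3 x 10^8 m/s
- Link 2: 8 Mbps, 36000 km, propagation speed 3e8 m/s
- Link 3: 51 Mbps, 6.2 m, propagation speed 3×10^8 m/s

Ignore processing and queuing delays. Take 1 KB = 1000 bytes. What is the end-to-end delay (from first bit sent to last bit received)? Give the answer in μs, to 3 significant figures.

134000 μs

L = 88000 bits.
Transmission delays (L/R per hop): 956.522, 11000, 1725.49 μs; sum = 13682 μs.
Propagation delays (d/s per hop): 0.153333, 120000, 0.0206667 μs; sum = 120000 μs.
End-to-end = 134000 μs.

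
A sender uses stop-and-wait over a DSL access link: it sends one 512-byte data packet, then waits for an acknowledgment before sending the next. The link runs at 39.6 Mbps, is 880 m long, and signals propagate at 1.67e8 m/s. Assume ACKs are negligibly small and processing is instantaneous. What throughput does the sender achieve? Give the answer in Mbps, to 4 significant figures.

t_tx = L/R = 4096/39600000 = 0.000103434 s.
t_prop = 880/167000000 = 5.26946e-06 s; RTT = 1.05389e-05 s.
Cycle = t_tx + RTT = 0.000113973 s.
Throughput = L / cycle = 4096 / 0.000113973 = 35.94 Mbps.

35.94 Mbps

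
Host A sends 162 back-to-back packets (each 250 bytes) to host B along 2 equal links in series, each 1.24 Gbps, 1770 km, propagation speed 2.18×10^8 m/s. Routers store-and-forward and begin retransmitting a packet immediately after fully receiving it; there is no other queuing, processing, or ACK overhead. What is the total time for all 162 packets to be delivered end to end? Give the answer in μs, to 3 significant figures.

16500 μs

Per-hop transmission t_tx = L/R = 2000/1240000000 = 1.6129 μs.
Per-hop propagation t_prop = 1770000/2.18e+08 = 8119.27 μs.
Pipeline fill: first packet needs 2·t_tx to clear all hops; remaining 161 packets each add one t_tx.
Total = (2+162-1)·t_tx + 2·t_prop = 163·1.6129 + 2·8119.27 = 16500 μs.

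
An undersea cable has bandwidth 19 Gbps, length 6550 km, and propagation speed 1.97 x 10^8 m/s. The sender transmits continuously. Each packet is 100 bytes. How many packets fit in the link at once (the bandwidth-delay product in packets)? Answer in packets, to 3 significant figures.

Propagation delay = 6550000 / 197000000 = 0.0332487 s.
BDP = R × t_prop = 19000000000 × 0.0332487 = 631726000 bits.
In packets of 800 bits: 790000 packets.

790000 packets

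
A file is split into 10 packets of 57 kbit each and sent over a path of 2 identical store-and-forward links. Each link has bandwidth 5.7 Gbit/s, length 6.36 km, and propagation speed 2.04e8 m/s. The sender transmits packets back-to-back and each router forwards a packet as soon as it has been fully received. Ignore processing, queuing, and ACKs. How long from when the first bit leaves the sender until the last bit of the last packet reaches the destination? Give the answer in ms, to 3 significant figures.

0.172 ms

Per-hop transmission t_tx = L/R = 57000/5700000000 = 0.01 ms.
Per-hop propagation t_prop = 6360/204000000 = 0.0311765 ms.
Pipeline fill: first packet needs 2·t_tx to clear all hops; remaining 9 packets each add one t_tx.
Total = (2+10-1)·t_tx + 2·t_prop = 11·0.01 + 2·0.0311765 = 0.172 ms.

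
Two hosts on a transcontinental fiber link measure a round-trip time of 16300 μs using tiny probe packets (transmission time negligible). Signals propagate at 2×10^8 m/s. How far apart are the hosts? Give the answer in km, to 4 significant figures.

One-way propagation = RTT/2 = 8150 μs.
d = s × t = 200000000 × 0.00815 = 1630 km.

1630 km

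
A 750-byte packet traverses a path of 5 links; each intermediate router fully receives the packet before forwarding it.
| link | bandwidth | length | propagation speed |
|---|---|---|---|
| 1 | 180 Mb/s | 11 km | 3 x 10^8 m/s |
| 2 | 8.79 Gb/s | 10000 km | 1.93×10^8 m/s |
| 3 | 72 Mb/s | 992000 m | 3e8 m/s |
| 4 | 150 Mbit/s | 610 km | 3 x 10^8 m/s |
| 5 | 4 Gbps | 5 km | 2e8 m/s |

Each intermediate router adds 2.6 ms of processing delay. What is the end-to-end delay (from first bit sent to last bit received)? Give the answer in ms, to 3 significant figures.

67.8 ms

L = 750 × 8 = 6000 bits.
Transmission delays (L/R per hop): 0.0333333, 0.000682594, 0.0833333, 0.04, 0.0015 ms; sum = 0.158849 ms.
Propagation delays (d/s per hop): 0.0366667, 51.8135, 3.30667, 2.03333, 0.025 ms; sum = 57.2151 ms.
Processing at 4 router(s): 4 × 2.6 ms = 10.4 ms.
End-to-end = 67.8 ms.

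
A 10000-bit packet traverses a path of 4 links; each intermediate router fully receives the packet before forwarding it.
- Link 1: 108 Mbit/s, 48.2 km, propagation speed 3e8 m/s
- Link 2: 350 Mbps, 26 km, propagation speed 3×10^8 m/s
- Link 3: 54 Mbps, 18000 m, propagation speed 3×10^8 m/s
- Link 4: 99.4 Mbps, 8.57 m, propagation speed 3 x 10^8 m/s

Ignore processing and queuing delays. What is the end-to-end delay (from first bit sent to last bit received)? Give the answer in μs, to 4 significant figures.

Transmission delays (L/R per hop): 92.5926, 28.5714, 185.185, 100.604 μs; sum = 406.953 μs.
Propagation delays (d/s per hop): 160.667, 86.6667, 60, 0.0285667 μs; sum = 307.362 μs.
End-to-end = 714.3 μs.

714.3 μs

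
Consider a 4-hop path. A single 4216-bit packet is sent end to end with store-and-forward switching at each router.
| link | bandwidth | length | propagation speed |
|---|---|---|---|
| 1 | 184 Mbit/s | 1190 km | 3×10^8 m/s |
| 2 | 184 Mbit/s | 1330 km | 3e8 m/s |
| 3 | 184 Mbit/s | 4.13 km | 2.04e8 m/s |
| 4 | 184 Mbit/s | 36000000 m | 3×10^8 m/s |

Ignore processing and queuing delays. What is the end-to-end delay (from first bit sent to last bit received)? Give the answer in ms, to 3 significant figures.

Transmission delay per hop = L/R = 4216/184000000 = 0.022913 ms; 4 hops → 0.0916522 ms.
Propagation delays (d/s per hop): 3.96667, 4.43333, 0.0202451, 120 ms; sum = 128.42 ms.
End-to-end = 129 ms.

129 ms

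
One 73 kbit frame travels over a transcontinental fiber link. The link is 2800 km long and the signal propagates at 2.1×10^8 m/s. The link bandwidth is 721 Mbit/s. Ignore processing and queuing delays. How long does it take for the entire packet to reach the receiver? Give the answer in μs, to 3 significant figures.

L = 73000 bits.
Transmission delay = L/R = 73000 / 721000000 = 101.248 μs.
Propagation delay = d/s = 2800000 m / 210000000 m/s = 13333.3 μs.
Total = 13400 μs.

13400 μs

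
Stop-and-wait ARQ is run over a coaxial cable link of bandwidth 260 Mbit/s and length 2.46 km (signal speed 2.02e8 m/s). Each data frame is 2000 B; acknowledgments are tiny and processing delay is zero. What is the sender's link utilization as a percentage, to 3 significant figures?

71.6 %

t_tx = L/R = 16000/260000000 = 6.15385e-05 s.
t_prop = 2460/202000000 = 1.21782e-05 s; RTT = 2.43564e-05 s.
Cycle = t_tx + RTT = 8.58949e-05 s.
Utilization = t_tx / cycle = 6.15385e-05/8.58949e-05 = 71.6 %.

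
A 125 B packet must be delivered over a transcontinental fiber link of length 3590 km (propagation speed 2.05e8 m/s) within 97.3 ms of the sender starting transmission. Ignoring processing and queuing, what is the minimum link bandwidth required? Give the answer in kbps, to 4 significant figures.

L = 1000 bits.
Propagation delay = 3590000 / 2.05e+08 = 17.5122 ms.
Transmission budget = 97.3 − 17.5122 = 79.7878 ms.
R ≥ L / t_tx = 1000 bits / 0.0797878 s = 12.53 kbps.

12.53 kbps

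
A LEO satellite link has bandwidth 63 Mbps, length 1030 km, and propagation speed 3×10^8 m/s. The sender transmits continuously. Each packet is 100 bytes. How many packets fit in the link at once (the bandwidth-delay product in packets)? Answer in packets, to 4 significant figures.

270.4 packets

Propagation delay = 1030000 / 300000000 = 0.00343333 s.
BDP = R × t_prop = 63000000 × 0.00343333 = 216300 bits.
In packets of 800 bits: 270.4 packets.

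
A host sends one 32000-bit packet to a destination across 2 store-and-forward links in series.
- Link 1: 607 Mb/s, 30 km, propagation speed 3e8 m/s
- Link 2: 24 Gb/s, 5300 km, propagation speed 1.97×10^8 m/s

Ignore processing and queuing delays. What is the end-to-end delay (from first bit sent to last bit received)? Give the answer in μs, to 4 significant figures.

27060 μs

Transmission delays (L/R per hop): 52.7183, 1.33333 μs; sum = 54.0516 μs.
Propagation delays (d/s per hop): 100, 26903.6 μs; sum = 27003.6 μs.
End-to-end = 27060 μs.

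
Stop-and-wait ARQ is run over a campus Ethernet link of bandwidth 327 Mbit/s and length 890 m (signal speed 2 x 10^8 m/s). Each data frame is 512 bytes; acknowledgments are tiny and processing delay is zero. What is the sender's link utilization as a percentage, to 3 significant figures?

t_tx = L/R = 4096/327000000 = 1.2526e-05 s.
t_prop = 890/200000000 = 4.45e-06 s; RTT = 8.9e-06 s.
Cycle = t_tx + RTT = 2.1426e-05 s.
Utilization = t_tx / cycle = 1.2526e-05/2.1426e-05 = 58.5 %.

58.5 %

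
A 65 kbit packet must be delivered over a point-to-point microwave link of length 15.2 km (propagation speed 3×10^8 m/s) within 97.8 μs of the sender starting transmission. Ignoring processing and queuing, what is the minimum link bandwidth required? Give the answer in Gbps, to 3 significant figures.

Propagation delay = 15200 / 300000000 = 50.6667 μs.
Transmission budget = 97.8 − 50.6667 = 47.1333 μs.
R ≥ L / t_tx = 65000 bits / 4.71333e-05 s = 1.38 Gbps.

1.38 Gbps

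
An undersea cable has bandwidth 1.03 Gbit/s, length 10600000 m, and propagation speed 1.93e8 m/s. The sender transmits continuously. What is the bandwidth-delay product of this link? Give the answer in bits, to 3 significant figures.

Propagation delay = 10600000 / 193000000 = 0.0549223 s.
BDP = R × t_prop = 1030000000 × 0.0549223 = 56569900 bits.

56600000 bits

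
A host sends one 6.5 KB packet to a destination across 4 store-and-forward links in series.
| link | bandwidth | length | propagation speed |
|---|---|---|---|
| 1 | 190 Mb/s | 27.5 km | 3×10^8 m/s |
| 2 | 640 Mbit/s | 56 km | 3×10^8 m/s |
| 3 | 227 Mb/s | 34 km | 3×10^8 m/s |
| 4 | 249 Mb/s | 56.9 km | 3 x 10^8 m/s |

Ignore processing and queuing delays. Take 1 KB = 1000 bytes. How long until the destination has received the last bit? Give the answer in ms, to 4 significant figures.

1.374 ms

L = 52000 bits.
Transmission delays (L/R per hop): 0.273684, 0.08125, 0.229075, 0.208835 ms; sum = 0.792844 ms.
Propagation delays (d/s per hop): 0.0916667, 0.186667, 0.113333, 0.189667 ms; sum = 0.581333 ms.
End-to-end = 1.374 ms.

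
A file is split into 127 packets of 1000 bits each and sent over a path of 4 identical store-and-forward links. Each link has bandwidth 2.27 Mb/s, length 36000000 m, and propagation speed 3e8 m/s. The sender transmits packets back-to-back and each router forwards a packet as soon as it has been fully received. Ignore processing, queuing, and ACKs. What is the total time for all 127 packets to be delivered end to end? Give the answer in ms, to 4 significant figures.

Per-hop transmission t_tx = L/R = 1000/2270000 = 0.440529 ms.
Per-hop propagation t_prop = 36000000/300000000 = 120 ms.
Pipeline fill: first packet needs 4·t_tx to clear all hops; remaining 126 packets each add one t_tx.
Total = (4+127-1)·t_tx + 4·t_prop = 130·0.440529 + 4·120 = 537.3 ms.

537.3 ms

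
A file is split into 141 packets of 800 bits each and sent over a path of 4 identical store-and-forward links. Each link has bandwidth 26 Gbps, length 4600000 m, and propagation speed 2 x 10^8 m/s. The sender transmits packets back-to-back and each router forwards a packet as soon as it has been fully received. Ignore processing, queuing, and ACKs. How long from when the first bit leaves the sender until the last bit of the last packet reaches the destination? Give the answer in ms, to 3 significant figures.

Per-hop transmission t_tx = L/R = 800/26000000000 = 3.07692e-05 ms.
Per-hop propagation t_prop = 4600000/200000000 = 23 ms.
Pipeline fill: first packet needs 4·t_tx to clear all hops; remaining 140 packets each add one t_tx.
Total = (4+141-1)·t_tx + 4·t_prop = 144·3.07692e-05 + 4·23 = 92.0 ms.

92.0 ms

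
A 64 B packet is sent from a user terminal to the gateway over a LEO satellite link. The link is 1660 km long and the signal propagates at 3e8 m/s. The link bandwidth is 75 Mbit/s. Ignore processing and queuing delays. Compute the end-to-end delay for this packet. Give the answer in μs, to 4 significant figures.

L = 64 × 8 = 512 bits.
Transmission delay = L/R = 512 / 75000000 = 6.82667 μs.
Propagation delay = d/s = 1660000 m / 300000000 m/s = 5533.33 μs.
Total = 5540 μs.

5540 μs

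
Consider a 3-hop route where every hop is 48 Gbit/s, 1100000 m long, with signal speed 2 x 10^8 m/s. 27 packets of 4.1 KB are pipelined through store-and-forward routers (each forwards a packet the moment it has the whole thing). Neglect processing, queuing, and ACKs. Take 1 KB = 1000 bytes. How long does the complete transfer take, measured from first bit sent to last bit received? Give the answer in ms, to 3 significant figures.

Per-hop transmission t_tx = L/R = 32800/48000000000 = 0.000683333 ms.
Per-hop propagation t_prop = 1100000/200000000 = 5.5 ms.
Pipeline fill: first packet needs 3·t_tx to clear all hops; remaining 26 packets each add one t_tx.
Total = (3+27-1)·t_tx + 3·t_prop = 29·0.000683333 + 3·5.5 = 16.5 ms.

16.5 ms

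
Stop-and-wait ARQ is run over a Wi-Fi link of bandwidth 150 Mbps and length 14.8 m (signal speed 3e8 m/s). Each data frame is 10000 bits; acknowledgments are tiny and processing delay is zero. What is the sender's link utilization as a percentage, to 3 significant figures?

t_tx = L/R = 10000/150000000 = 6.66667e-05 s.
t_prop = 14.8/300000000 = 4.93333e-08 s; RTT = 9.86667e-08 s.
Cycle = t_tx + RTT = 6.67653e-05 s.
Utilization = t_tx / cycle = 6.66667e-05/6.67653e-05 = 99.9 %.

99.9 %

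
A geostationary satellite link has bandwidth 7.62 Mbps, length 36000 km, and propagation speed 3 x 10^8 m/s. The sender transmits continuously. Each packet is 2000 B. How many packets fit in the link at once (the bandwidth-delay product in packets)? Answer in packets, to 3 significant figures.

57.2 packets

Propagation delay = 36000000 / 300000000 = 0.12 s.
BDP = R × t_prop = 7620000 × 0.12 = 914400 bits.
In packets of 16000 bits: 57.2 packets.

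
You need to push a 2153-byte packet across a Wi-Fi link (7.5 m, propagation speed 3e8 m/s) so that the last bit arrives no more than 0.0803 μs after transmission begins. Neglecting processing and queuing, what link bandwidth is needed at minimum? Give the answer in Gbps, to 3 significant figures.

L = 17224 bits.
Propagation delay = 7.5 / 300000000 = 0.025 μs.
Transmission budget = 0.0803 − 0.025 = 0.0553 μs.
R ≥ L / t_tx = 17224 bits / 5.53e-08 s = 311 Gbps.

311 Gbps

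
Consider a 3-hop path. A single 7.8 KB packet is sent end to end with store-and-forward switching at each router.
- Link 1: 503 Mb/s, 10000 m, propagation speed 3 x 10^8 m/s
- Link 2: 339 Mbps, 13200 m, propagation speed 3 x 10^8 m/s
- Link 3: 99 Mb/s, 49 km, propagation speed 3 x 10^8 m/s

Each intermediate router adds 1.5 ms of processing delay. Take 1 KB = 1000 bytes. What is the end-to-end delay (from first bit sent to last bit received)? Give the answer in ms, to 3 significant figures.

4.18 ms

L = 62400 bits.
Transmission delays (L/R per hop): 0.124056, 0.184071, 0.630303 ms; sum = 0.938429 ms.
Propagation delays (d/s per hop): 0.0333333, 0.044, 0.163333 ms; sum = 0.240667 ms.
Processing at 2 router(s): 2 × 1.5 ms = 3 ms.
End-to-end = 4.18 ms.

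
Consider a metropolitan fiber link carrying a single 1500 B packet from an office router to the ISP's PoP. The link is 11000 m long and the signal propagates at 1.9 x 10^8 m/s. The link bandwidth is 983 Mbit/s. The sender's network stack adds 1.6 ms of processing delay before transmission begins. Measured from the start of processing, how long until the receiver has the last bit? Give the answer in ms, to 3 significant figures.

L = 1500 × 8 = 12000 bits.
Transmission delay = L/R = 12000 / 983000000 = 0.0122075 ms.
Propagation delay = d/s = 11000 m / 190000000 m/s = 0.0578947 ms.
Plus processing delay 1.6 ms = 1.6 ms.
Total = 1.67 ms.

1.67 ms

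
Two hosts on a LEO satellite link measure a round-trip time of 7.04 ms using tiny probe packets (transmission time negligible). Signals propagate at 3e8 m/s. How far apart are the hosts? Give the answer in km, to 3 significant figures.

1060 km

One-way propagation = RTT/2 = 3.52 ms.
d = s × t = 300000000 × 0.00352 = 1060 km.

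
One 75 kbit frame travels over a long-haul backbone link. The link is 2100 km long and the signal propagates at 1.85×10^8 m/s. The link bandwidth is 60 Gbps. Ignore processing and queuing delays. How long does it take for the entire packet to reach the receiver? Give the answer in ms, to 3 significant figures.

L = 75000 bits.
Transmission delay = L/R = 75000 / 60000000000 = 0.00125 ms.
Propagation delay = d/s = 2100000 m / 185000000 m/s = 11.3514 ms.
Total = 11.4 ms.

11.4 ms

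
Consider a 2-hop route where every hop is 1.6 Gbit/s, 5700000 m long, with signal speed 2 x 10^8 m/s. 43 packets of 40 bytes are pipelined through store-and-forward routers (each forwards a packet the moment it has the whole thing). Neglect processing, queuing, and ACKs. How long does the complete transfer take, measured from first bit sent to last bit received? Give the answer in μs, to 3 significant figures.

57000 μs

Per-hop transmission t_tx = L/R = 320/1600000000 = 0.2 μs.
Per-hop propagation t_prop = 5700000/200000000 = 28500 μs.
Pipeline fill: first packet needs 2·t_tx to clear all hops; remaining 42 packets each add one t_tx.
Total = (2+43-1)·t_tx + 2·t_prop = 44·0.2 + 2·28500 = 57000 μs.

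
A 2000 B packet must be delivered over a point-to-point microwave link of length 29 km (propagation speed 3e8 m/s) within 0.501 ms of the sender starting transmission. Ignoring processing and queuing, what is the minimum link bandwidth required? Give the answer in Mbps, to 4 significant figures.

39.57 Mbps

L = 16000 bits.
Propagation delay = 29000 / 300000000 = 0.0966667 ms.
Transmission budget = 0.501 − 0.0966667 = 0.404333 ms.
R ≥ L / t_tx = 16000 bits / 0.000404333 s = 39.57 Mbps.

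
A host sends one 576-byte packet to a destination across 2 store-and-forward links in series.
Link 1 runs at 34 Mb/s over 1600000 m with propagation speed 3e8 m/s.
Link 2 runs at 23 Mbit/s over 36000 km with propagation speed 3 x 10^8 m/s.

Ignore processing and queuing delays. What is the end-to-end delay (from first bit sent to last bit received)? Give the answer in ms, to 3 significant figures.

126 ms

L = 576 × 8 = 4608 bits.
Transmission delays (L/R per hop): 0.135529, 0.200348 ms; sum = 0.335877 ms.
Propagation delays (d/s per hop): 5.33333, 120 ms; sum = 125.333 ms.
End-to-end = 126 ms.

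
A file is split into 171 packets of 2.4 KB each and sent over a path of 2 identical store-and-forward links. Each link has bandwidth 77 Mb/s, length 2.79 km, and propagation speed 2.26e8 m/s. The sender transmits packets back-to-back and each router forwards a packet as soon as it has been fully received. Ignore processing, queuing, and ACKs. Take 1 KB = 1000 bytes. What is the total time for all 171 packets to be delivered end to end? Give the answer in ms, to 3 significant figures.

Per-hop transmission t_tx = L/R = 19200/77000000 = 0.249351 ms.
Per-hop propagation t_prop = 2790/2.26e+08 = 0.0123451 ms.
Pipeline fill: first packet needs 2·t_tx to clear all hops; remaining 170 packets each add one t_tx.
Total = (2+171-1)·t_tx + 2·t_prop = 172·0.249351 + 2·0.0123451 = 42.9 ms.

42.9 ms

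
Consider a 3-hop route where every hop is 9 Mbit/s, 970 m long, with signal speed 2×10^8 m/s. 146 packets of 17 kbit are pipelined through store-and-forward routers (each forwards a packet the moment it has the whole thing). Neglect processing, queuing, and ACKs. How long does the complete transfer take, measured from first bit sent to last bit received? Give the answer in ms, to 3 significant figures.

Per-hop transmission t_tx = L/R = 17000/9000000 = 1.88889 ms.
Per-hop propagation t_prop = 970/200000000 = 0.00485 ms.
Pipeline fill: first packet needs 3·t_tx to clear all hops; remaining 145 packets each add one t_tx.
Total = (3+146-1)·t_tx + 3·t_prop = 148·1.88889 + 3·0.00485 = 280 ms.

280 ms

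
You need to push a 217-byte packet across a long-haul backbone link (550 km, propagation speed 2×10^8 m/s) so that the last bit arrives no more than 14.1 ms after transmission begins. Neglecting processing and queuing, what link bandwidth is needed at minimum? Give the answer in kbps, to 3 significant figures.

153 kbps

L = 1736 bits.
Propagation delay = 550000 / 200000000 = 2.75 ms.
Transmission budget = 14.1 − 2.75 = 11.35 ms.
R ≥ L / t_tx = 1736 bits / 0.01135 s = 153 kbps.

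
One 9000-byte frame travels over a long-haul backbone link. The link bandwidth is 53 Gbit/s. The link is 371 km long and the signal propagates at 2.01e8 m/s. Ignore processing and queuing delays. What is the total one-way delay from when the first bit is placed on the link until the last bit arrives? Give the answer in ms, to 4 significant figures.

L = 9000 × 8 = 72000 bits.
Transmission delay = L/R = 72000 / 53000000000 = 0.00135849 ms.
Propagation delay = d/s = 371000 m / 2.01e+08 m/s = 1.84577 ms.
Total = 1.847 ms.

1.847 ms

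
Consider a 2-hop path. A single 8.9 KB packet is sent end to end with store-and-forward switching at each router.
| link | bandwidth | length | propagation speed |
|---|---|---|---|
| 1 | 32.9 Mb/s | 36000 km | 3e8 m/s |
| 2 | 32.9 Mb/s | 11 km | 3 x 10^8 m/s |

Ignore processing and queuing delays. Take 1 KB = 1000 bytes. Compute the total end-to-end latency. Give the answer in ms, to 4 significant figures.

124.4 ms

L = 71200 bits.
Transmission delay per hop = L/R = 71200/32900000 = 2.16413 ms; 2 hops → 4.32827 ms.
Propagation delays (d/s per hop): 120, 0.0366667 ms; sum = 120.037 ms.
End-to-end = 124.4 ms.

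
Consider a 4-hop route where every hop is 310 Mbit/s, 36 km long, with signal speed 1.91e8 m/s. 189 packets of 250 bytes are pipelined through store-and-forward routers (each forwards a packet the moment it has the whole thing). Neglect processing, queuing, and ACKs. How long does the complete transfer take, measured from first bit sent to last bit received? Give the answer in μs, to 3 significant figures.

1990 μs

Per-hop transmission t_tx = L/R = 2000/310000000 = 6.45161 μs.
Per-hop propagation t_prop = 36000/191000000 = 188.482 μs.
Pipeline fill: first packet needs 4·t_tx to clear all hops; remaining 188 packets each add one t_tx.
Total = (4+189-1)·t_tx + 4·t_prop = 192·6.45161 + 4·188.482 = 1990 μs.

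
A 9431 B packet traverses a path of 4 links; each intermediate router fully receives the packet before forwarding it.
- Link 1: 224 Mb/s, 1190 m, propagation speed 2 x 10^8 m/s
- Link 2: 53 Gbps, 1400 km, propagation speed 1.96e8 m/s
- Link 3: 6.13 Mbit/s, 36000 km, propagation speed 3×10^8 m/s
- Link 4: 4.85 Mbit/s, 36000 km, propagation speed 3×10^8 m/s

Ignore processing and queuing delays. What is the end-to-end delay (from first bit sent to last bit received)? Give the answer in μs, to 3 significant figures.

L = 9431 × 8 = 75448 bits.
Transmission delays (L/R per hop): 336.821, 1.42355, 12308, 15556.3 μs; sum = 28202.5 μs.
Propagation delays (d/s per hop): 5.95, 7142.86, 120000, 120000 μs; sum = 247149 μs.
End-to-end = 275000 μs.

275000 μs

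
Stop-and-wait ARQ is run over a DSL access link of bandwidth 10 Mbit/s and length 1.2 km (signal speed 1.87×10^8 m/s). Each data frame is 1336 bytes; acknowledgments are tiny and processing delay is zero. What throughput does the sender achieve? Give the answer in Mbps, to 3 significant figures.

9.88 Mbps

t_tx = L/R = 10688/10000000 = 0.0010688 s.
t_prop = 1200/187000000 = 6.41711e-06 s; RTT = 1.28342e-05 s.
Cycle = t_tx + RTT = 0.00108163 s.
Throughput = L / cycle = 10688 / 0.00108163 = 9.88 Mbps.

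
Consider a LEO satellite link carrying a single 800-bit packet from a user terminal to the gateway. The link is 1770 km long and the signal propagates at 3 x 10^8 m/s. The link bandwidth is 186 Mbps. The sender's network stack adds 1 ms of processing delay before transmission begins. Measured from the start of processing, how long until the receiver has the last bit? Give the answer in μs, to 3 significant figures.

Transmission delay = L/R = 800 / 186000000 = 4.30108 μs.
Propagation delay = d/s = 1770000 m / 300000000 m/s = 5900 μs.
Plus processing delay 1 ms = 1000 μs.
Total = 6900 μs.

6900 μs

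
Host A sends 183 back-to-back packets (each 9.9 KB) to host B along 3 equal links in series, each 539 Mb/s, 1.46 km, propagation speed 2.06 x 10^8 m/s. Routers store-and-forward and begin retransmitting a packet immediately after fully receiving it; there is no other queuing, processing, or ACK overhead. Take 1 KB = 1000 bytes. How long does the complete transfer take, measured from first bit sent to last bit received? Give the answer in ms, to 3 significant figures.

Per-hop transmission t_tx = L/R = 79200/539000000 = 0.146939 ms.
Per-hop propagation t_prop = 1460/206000000 = 0.00708738 ms.
Pipeline fill: first packet needs 3·t_tx to clear all hops; remaining 182 packets each add one t_tx.
Total = (3+183-1)·t_tx + 3·t_prop = 185·0.146939 + 3·0.00708738 = 27.2 ms.

27.2 ms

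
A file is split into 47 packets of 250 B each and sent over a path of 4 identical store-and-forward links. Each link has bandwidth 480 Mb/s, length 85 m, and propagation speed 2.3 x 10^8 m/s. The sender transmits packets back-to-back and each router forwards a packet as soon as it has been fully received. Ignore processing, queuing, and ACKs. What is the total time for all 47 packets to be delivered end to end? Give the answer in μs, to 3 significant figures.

210 μs

Per-hop transmission t_tx = L/R = 2000/480000000 = 4.16667 μs.
Per-hop propagation t_prop = 85/2.3e+08 = 0.369565 μs.
Pipeline fill: first packet needs 4·t_tx to clear all hops; remaining 46 packets each add one t_tx.
Total = (4+47-1)·t_tx + 4·t_prop = 50·4.16667 + 4·0.369565 = 210 μs.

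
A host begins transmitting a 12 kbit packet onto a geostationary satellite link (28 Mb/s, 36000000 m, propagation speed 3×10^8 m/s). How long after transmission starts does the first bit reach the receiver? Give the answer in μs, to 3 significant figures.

First bit experiences only propagation delay: d/s = 36000000/300000000 = 120000 μs.

120000 μs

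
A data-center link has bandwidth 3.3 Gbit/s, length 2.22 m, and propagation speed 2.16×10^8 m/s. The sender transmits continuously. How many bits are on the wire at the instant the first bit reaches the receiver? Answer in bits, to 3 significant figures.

Propagation delay = 2.22 / 216000000 = 1.02778e-08 s.
BDP = R × t_prop = 3300000000 × 1.02778e-08 = 33.9167 bits.

33.9 bits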